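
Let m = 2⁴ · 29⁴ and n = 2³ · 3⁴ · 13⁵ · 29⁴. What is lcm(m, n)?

max exponent per prime: 2⁴ · 3⁴ · 13⁵ · 29⁴ = 340340595695568

340340595695568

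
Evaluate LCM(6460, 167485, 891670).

53448483140

lcm(6460, 167485) = 6460·167485/gcd = 1081953100/95 = 11388980
lcm(11388980, 891670) = 11388980·891670/gcd = 10155211796600/190 = 53448483140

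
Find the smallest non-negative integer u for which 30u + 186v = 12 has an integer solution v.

gcd(30, 186) = 6 (Euclid: 186 = 6·30 + 6; 30 = 5·6 + 0), and 6 | 12.
Extended Euclid: 30·(-6) + 186·(1) = 6. Scale by 2: u₀ = -12.
General solution u = u₀ + 31t; reducing mod 31 gives u = 19 (and v = -3).

19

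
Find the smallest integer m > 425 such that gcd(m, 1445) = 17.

442

gcd(m, 1445) = 17 forces 17 | m; write m = 17s. Then gcd(17s, 17·85) = 17·gcd(s, 85), so need gcd(s, 85) = 1.
17s > 425 gives s ≥ 26. The least s ≥ 26 coprime to 85 is 26, so m = 17·26 = 442.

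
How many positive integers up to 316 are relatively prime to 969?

969 = 3·17·19. Inclusion–exclusion on these primes:
316 − ⌊316/3⌋ − ⌊316/17⌋ − ⌊316/19⌋ + ⌊316/51⌋ + ⌊316/57⌋ + ⌊316/323⌋ − ⌊316/969⌋ = 188

188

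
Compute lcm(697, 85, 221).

697 = 17 · 41; 85 = 5 · 17; 221 = 13 · 17
lcm takes max exponent of each prime: 5 · 13 · 17 · 41 = 45305

45305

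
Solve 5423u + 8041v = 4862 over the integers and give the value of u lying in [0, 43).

35

gcd(5423, 8041) = 187 (Euclid: 8041 = 1·5423 + 2618; 5423 = 2·2618 + 187; 2618 = 14·187 + 0), and 187 | 4862.
Extended Euclid: 5423·(3) + 8041·(-2) = 187. Scale by 26: u₀ = 78.
General solution u = u₀ + 43t; reducing mod 43 gives u = 35 (and v = -23).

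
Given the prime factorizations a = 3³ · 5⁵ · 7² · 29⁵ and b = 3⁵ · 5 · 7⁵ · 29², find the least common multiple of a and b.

261780012943903125

max exponent per prime: 3⁵ · 5⁵ · 7⁵ · 29⁵ = 261780012943903125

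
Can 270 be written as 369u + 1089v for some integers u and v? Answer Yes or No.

gcd(369, 1089): 1089 = 2·369 + 351; 369 = 1·351 + 18; 351 = 19·18 + 9; 18 = 2·9 + 0 → 9
9 divides 270, so a solution exists.

Yes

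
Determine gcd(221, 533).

Euclid: 533 = 2·221 + 91; 221 = 2·91 + 39; 91 = 2·39 + 13; 39 = 3·13 + 0. Last nonzero remainder: 13.

13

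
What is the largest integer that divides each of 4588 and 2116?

4588 = 2² · 31 · 37
2116 = 2² · 23²
Common: 2² = 4

4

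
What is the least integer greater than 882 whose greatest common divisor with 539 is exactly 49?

931

gcd(m, 539) = 49 forces 49 | m; write m = 49s. Then gcd(49s, 49·11) = 49·gcd(s, 11), so need gcd(s, 11) = 1.
49s > 882 gives s ≥ 19. The least s ≥ 19 coprime to 11 is 19, so m = 49·19 = 931.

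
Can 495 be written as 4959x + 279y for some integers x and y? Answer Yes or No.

gcd(4959, 279): 4959 = 17·279 + 216; 279 = 1·216 + 63; 216 = 3·63 + 27; 63 = 2·27 + 9; 27 = 3·9 + 0 → 9
9 divides 495, so a solution exists.

Yes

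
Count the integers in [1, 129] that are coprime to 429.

Prime factors of 429: 3, 11, 13. Count integers ≤ 129 divisible by none of them.
By inclusion–exclusion: 129 − ⌊129/3⌋ − ⌊129/11⌋ − ⌊129/13⌋ + ⌊129/33⌋ + ⌊129/39⌋ + ⌊129/143⌋ − ⌊129/429⌋ = 72.

72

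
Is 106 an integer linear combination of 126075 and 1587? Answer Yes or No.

No

By Bézout, 126075m − 1587n = 106 has integer solutions iff gcd(126075, 1587) | 106.
Euclid: 126075 = 79·1587 + 702; 1587 = 2·702 + 183; 702 = 3·183 + 153; 183 = 1·153 + 30; 153 = 5·30 + 3; 30 = 10·3 + 0. gcd = 3; 106 mod 3 = 1. No.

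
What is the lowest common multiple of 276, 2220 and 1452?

6178260

lcm(276, 2220) = 276·2220/gcd = 612720/12 = 51060
lcm(51060, 1452) = 51060·1452/gcd = 74139120/12 = 6178260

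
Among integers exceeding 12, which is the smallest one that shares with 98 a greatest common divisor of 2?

Multiples of 2 above 12: 2·7, 2·8, … . Need the cofactor coprime to 98/2 = 49.
Checking s = 7, 8, … the first with gcd(s, 49) = 1 is s = 8, giving 16.

16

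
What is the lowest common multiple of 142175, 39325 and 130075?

lcm(142175, 39325) = 142175·39325/gcd = 5591031875/3025 = 1848275
lcm(1848275, 130075) = 1848275·130075/gcd = 240414370625/3025 = 79475825

79475825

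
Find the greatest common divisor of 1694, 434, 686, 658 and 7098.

gcd(1694, 434): 1694 = 3·434 + 392; 434 = 1·392 + 42; 392 = 9·42 + 14; 42 = 3·14 + 0 → 14
gcd(14, 686): 686 = 49·14 + 0 → 14
gcd(14, 658): 658 = 47·14 + 0 → 14
gcd(14, 7098): 7098 = 507·14 + 0 → 14

14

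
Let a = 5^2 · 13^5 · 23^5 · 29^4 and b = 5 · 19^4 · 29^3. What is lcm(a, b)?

5506838571797286658357475

max exponent per prime: 5^2 · 13^5 · 19^4 · 23^5 · 29^4 = 5506838571797286658357475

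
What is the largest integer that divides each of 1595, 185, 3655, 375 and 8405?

5

gcd(1595, 185): 1595 = 8·185 + 115; 185 = 1·115 + 70; 115 = 1·70 + 45; 70 = 1·45 + 25; 45 = 1·25 + 20; 25 = 1·20 + 5; 20 = 4·5 + 0 → 5
gcd(5, 3655): 3655 = 731·5 + 0 → 5
gcd(5, 375): 375 = 75·5 + 0 → 5
gcd(5, 8405): 8405 = 1681·5 + 0 → 5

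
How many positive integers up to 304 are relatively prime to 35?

35 = 5·7. Inclusion–exclusion on these primes:
304 − ⌊304/5⌋ − ⌊304/7⌋ + ⌊304/35⌋ = 209

209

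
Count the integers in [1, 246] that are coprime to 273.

130

Prime factors of 273: 3, 7, 13. Count integers ≤ 246 divisible by none of them.
By inclusion–exclusion: 246 − ⌊246/3⌋ − ⌊246/7⌋ − ⌊246/13⌋ + ⌊246/21⌋ + ⌊246/39⌋ + ⌊246/91⌋ − ⌊246/273⌋ = 130.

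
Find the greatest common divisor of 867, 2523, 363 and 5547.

3

gcd(867, 2523): 2523 = 2·867 + 789; 867 = 1·789 + 78; 789 = 10·78 + 9; 78 = 8·9 + 6; 9 = 1·6 + 3; 6 = 2·3 + 0 → 3
gcd(3, 363): 363 = 121·3 + 0 → 3
gcd(3, 5547): 5547 = 1849·3 + 0 → 3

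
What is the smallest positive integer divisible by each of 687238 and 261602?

89891417638

687238 = 2 · 37² · 251; 261602 = 2 · 11² · 23 · 47
max exponents: 2 · 11² · 23 · 37² · 47 · 251 = 89891417638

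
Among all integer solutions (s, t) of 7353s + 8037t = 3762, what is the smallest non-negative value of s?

18

Euclid: 8037 = 1·7353 + 684; 7353 = 10·684 + 513; 684 = 1·513 + 171; 513 = 3·171 + 0 → gcd = 171; 3762 = 171·22.
Back-substitution yields 7353·(-12) + 8037·(11) = 171, so one solution is s = -12·22 = -264, t = 11·22 = 242.
Solutions in s differ by 8037/171 = 47; the one in [0, 47) is -264 mod 47 = 18.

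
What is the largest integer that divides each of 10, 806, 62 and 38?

2

gcd(10, 806): 806 = 80·10 + 6; 10 = 1·6 + 4; 6 = 1·4 + 2; 4 = 2·2 + 0 → 2
gcd(2, 62): 62 = 31·2 + 0 → 2
gcd(2, 38): 38 = 19·2 + 0 → 2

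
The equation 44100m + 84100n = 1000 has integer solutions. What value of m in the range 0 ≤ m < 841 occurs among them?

21

Euclid: 84100 = 1·44100 + 40000; 44100 = 1·40000 + 4100; 40000 = 9·4100 + 3100; 4100 = 1·3100 + 1000; 3100 = 3·1000 + 100; 1000 = 10·100 + 0 → gcd = 100; 1000 = 100·10.
Back-substitution yields 44100·(-82) + 84100·(43) = 100, so one solution is m = -82·10 = -820, n = 43·10 = 430.
Solutions in m differ by 84100/100 = 841; the one in [0, 841) is -820 mod 841 = 21.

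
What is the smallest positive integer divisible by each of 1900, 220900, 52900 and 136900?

lcm(1900, 220900) = 1900·220900/gcd = 419710000/100 = 4197100
lcm(4197100, 52900) = 4197100·52900/gcd = 222026590000/100 = 2220265900
lcm(2220265900, 136900) = 2220265900·136900/gcd = 303954401710000/100 = 3039544017100

3039544017100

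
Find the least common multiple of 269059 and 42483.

269059 = 7² · 17² · 19; 42483 = 3 · 7² · 17²
max exponents: 3 · 7² · 17² · 19 = 807177

807177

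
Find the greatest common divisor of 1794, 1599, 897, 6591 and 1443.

1794 = 2 · 3 · 13 · 23; 1599 = 3 · 13 · 41; 897 = 3 · 13 · 23; 6591 = 3 · 13³; 1443 = 3 · 13 · 37
gcd takes min exponent of each prime: 3 · 13 = 39

39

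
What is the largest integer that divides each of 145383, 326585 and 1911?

gcd(145383, 326585): 326585 = 2·145383 + 35819; 145383 = 4·35819 + 2107; 35819 = 17·2107 + 0 → 2107
gcd(2107, 1911): 2107 = 1·1911 + 196; 1911 = 9·196 + 147; 196 = 1·147 + 49; 147 = 3·49 + 0 → 49

49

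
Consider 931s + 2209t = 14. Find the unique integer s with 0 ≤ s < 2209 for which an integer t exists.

gcd(931, 2209) = 1 (Euclid: 2209 = 2·931 + 347; 931 = 2·347 + 237; 347 = 1·237 + 110; 237 = 2·110 + 17; 110 = 6·17 + 8; 17 = 2·8 + 1; 8 = 8·1 + 0), and 1 | 14.
Extended Euclid: 931·(261) + 2209·(-110) = 1. Scale by 14: s₀ = 3654.
General solution s = s₀ + 2209k; reducing mod 2209 gives s = 1445 (and t = -609).

1445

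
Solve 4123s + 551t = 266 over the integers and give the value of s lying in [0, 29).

Euclid: 4123 = 7·551 + 266; 551 = 2·266 + 19; 266 = 14·19 + 0 → gcd = 19; 266 = 19·14.
Back-substitution yields 4123·(-2) + 551·(15) = 19, so one solution is s = -2·14 = -28, t = 15·14 = 210.
Solutions in s differ by 551/19 = 29; the one in [0, 29) is -28 mod 29 = 1.

1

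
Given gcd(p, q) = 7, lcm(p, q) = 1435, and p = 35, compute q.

p·q = gcd·lcm = 7·1435 = 10045, so q = 10045/35 = 287.

287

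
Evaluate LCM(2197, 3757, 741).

2197 = 13³; 3757 = 13 · 17²; 741 = 3 · 13 · 19
lcm takes max exponent of each prime: 3 · 13³ · 17² · 19 = 36191181

36191181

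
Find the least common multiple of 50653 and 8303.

gcd first: 50653 = 6·8303 + 835; 8303 = 9·835 + 788; 835 = 1·788 + 47; 788 = 16·47 + 36; 47 = 1·36 + 11; 36 = 3·11 + 3; 11 = 3·3 + 2; 3 = 1·2 + 1; 2 = 2·1 + 0 → gcd = 1
lcm = 50653·8303/gcd = 420571859/1 = 420571859

420571859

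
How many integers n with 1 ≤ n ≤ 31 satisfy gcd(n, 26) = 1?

15

Prime factors of 26: 2, 13. Count integers ≤ 31 divisible by none of them.
By inclusion–exclusion: 31 − ⌊31/2⌋ − ⌊31/13⌋ + ⌊31/26⌋ = 15.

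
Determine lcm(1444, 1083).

1444 = 2² · 19²; 1083 = 3 · 19²
max exponents: 2² · 3 · 19² = 4332

4332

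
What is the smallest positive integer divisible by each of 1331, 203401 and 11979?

20136699

1331 = 11³; 203401 = 11² · 41²; 11979 = 3² · 11³
lcm takes max exponent of each prime: 3² · 11³ · 41² = 20136699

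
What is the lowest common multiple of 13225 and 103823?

13225 = 5² · 23²; 103823 = 47³
max exponents: 5² · 23² · 47³ = 1373059175

1373059175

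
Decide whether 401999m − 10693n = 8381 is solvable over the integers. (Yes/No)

Yes

By Bézout, 401999m − 10693n = 8381 has integer solutions iff gcd(401999, 10693) | 8381.
Euclid: 401999 = 37·10693 + 6358; 10693 = 1·6358 + 4335; 6358 = 1·4335 + 2023; 4335 = 2·2023 + 289; 2023 = 7·289 + 0. gcd = 289; 8381 mod 289 = 0. Yes.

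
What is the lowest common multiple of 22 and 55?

22 = 2 · 11; 55 = 5 · 11
max exponents: 2 · 5 · 11 = 110

110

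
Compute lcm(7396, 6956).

12861644

7396 = 2² · 43²; 6956 = 2² · 37 · 47
max exponents: 2² · 37 · 43² · 47 = 12861644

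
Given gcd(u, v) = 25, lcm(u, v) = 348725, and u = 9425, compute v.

u·v = gcd·lcm = 25·348725 = 8718125, so v = 8718125/9425 = 925.

925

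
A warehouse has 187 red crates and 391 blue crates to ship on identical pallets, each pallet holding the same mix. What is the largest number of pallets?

17

Euclid: 391 = 2·187 + 17; 187 = 11·17 + 0. Last nonzero remainder: 17.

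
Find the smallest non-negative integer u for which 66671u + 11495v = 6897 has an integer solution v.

2

gcd(66671, 11495) = 2299 (Euclid: 66671 = 5·11495 + 9196; 11495 = 1·9196 + 2299; 9196 = 4·2299 + 0), and 2299 | 6897.
Extended Euclid: 66671·(-1) + 11495·(6) = 2299. Scale by 3: u₀ = -3.
General solution u = u₀ + 5t; reducing mod 5 gives u = 2 (and v = -11).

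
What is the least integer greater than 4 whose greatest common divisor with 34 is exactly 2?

Multiples of 2 above 4: 2·3, 2·4, … . Need the cofactor coprime to 34/2 = 17.
Checking s = 3, 4, … the first with gcd(s, 17) = 1 is s = 3, giving 6.

6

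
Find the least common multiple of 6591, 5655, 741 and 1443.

671853585

6591 = 3 · 13³; 5655 = 3 · 5 · 13 · 29; 741 = 3 · 13 · 19; 1443 = 3 · 13 · 37
lcm takes max exponent of each prime: 3 · 5 · 13³ · 19 · 29 · 37 = 671853585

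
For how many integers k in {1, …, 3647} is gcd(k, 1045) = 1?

Prime factors of 1045: 5, 11, 19. Count integers ≤ 3647 divisible by none of them.
By inclusion–exclusion: 3647 − ⌊3647/5⌋ − ⌊3647/11⌋ − ⌊3647/19⌋ + ⌊3647/55⌋ + ⌊3647/95⌋ + ⌊3647/209⌋ − ⌊3647/1045⌋ = 2514.

2514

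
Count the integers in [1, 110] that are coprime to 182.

Prime factors of 182: 2, 7, 13. Count integers ≤ 110 divisible by none of them.
By inclusion–exclusion: 110 − ⌊110/2⌋ − ⌊110/7⌋ − ⌊110/13⌋ + ⌊110/14⌋ + ⌊110/26⌋ + ⌊110/91⌋ − ⌊110/182⌋ = 44.

44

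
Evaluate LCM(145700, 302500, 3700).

145700 = 2² · 5² · 31 · 47; 302500 = 2² · 5⁴ · 11²; 3700 = 2² · 5² · 37
lcm takes max exponent of each prime: 2² · 5⁴ · 11² · 31 · 37 · 47 = 16307472500

16307472500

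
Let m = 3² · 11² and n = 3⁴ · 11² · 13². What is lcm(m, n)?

max exponent per prime: 3⁴ · 11² · 13² = 1656369

1656369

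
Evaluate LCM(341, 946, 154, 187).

3489794

lcm(341, 946) = 341·946/gcd = 322586/11 = 29326
lcm(29326, 154) = 29326·154/gcd = 4516204/22 = 205282
lcm(205282, 187) = 205282·187/gcd = 38387734/11 = 3489794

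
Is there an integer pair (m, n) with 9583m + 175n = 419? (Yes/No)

By Bézout, 9583m + 175n = 419 has integer solutions iff gcd(9583, 175) | 419.
Euclid: 9583 = 54·175 + 133; 175 = 1·133 + 42; 133 = 3·42 + 7; 42 = 6·7 + 0. gcd = 7; 419 mod 7 = 6. No.

No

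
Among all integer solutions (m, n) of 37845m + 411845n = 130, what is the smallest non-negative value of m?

gcd(37845, 411845) = 5 (Euclid: 411845 = 10·37845 + 33395; 37845 = 1·33395 + 4450; 33395 = 7·4450 + 2245; 4450 = 1·2245 + 2205; 2245 = 1·2205 + 40; 2205 = 55·40 + 5; 40 = 8·5 + 0), and 5 | 130.
Extended Euclid: 37845·(10273) + 411845·(-944) = 5. Scale by 26: m₀ = 267098.
General solution m = m₀ + 82369t; reducing mod 82369 gives m = 19991 (and n = -1837).

19991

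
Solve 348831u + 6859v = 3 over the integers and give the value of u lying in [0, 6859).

Euclid: 348831 = 50·6859 + 5881; 6859 = 1·5881 + 978; 5881 = 6·978 + 13; 978 = 75·13 + 3; 13 = 4·3 + 1; 3 = 3·1 + 0 → gcd = 1; 3 = 1·3.
Back-substitution yields 348831·(2111) + 6859·(-107360) = 1, so one solution is u = 2111·3 = 6333, v = -107360·3 = -322080.
Solutions in u differ by 6859/1 = 6859; the one in [0, 6859) is 6333 mod 6859 = 6333.

6333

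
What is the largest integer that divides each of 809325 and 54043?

11

Euclid: 809325 = 14·54043 + 52723; 54043 = 1·52723 + 1320; 52723 = 39·1320 + 1243; 1320 = 1·1243 + 77; 1243 = 16·77 + 11; 77 = 7·11 + 0. Last nonzero remainder: 11.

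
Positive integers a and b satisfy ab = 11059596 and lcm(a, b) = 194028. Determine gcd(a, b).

gcd·lcm = product, so gcd = 11059596/194028 = 57.

57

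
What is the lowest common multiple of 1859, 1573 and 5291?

1859 = 11 · 13²; 1573 = 11² · 13; 5291 = 11 · 13 · 37
lcm takes max exponent of each prime: 11² · 13² · 37 = 756613

756613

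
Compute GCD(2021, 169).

Euclid: 2021 = 11·169 + 162; 169 = 1·162 + 7; 162 = 23·7 + 1; 7 = 7·1 + 0. Last nonzero remainder: 1.

1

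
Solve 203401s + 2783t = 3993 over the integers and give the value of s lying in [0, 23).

5

Euclid: 203401 = 73·2783 + 242; 2783 = 11·242 + 121; 242 = 2·121 + 0 → gcd = 121; 3993 = 121·33.
Back-substitution yields 203401·(-11) + 2783·(804) = 121, so one solution is s = -11·33 = -363, t = 804·33 = 26532.
Solutions in s differ by 2783/121 = 23; the one in [0, 23) is -363 mod 23 = 5.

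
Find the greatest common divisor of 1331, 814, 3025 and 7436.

11

gcd(1331, 814): 1331 = 1·814 + 517; 814 = 1·517 + 297; 517 = 1·297 + 220; 297 = 1·220 + 77; 220 = 2·77 + 66; 77 = 1·66 + 11; 66 = 6·11 + 0 → 11
gcd(11, 3025): 3025 = 275·11 + 0 → 11
gcd(11, 7436): 7436 = 676·11 + 0 → 11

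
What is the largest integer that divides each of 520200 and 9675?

225

520200 = 2³ · 3² · 5² · 17²
9675 = 3² · 5² · 43
Common: 3² · 5² = 225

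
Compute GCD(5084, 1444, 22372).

4

gcd(5084, 1444): 5084 = 3·1444 + 752; 1444 = 1·752 + 692; 752 = 1·692 + 60; 692 = 11·60 + 32; 60 = 1·32 + 28; 32 = 1·28 + 4; 28 = 7·4 + 0 → 4
gcd(4, 22372): 22372 = 5593·4 + 0 → 4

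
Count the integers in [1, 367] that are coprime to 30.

98

Prime factors of 30: 2, 3, 5. Count integers ≤ 367 divisible by none of them.
By inclusion–exclusion: 367 − ⌊367/2⌋ − ⌊367/3⌋ − ⌊367/5⌋ + ⌊367/6⌋ + ⌊367/10⌋ + ⌊367/15⌋ − ⌊367/30⌋ = 98.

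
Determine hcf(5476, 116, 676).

4

gcd(5476, 116): 5476 = 47·116 + 24; 116 = 4·24 + 20; 24 = 1·20 + 4; 20 = 5·4 + 0 → 4
gcd(4, 676): 676 = 169·4 + 0 → 4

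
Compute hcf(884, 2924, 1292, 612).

gcd(884, 2924): 2924 = 3·884 + 272; 884 = 3·272 + 68; 272 = 4·68 + 0 → 68
gcd(68, 1292): 1292 = 19·68 + 0 → 68
gcd(68, 612): 612 = 9·68 + 0 → 68

68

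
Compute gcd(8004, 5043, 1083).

8004 = 2² · 3 · 23 · 29; 5043 = 3 · 41²; 1083 = 3 · 19²
gcd takes min exponent of each prime: 3 = 3

3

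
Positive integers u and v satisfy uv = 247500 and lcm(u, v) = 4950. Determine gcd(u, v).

50

From gcd × lcm = uv: gcd = 247500 / 4950 = 50.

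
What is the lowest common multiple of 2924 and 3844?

2924 = 2² · 17 · 43; 3844 = 2² · 31²
max exponents: 2² · 17 · 31² · 43 = 2809964

2809964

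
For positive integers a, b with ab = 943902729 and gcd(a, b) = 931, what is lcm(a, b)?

gcd·lcm = product, so lcm = 943902729/931 = 1013859.

1013859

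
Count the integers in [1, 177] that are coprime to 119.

119 = 7·17. Inclusion–exclusion on these primes:
177 − ⌊177/7⌋ − ⌊177/17⌋ + ⌊177/119⌋ = 143

143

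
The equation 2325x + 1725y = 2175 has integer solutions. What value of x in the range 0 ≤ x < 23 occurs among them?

gcd(2325, 1725) = 75 (Euclid: 2325 = 1·1725 + 600; 1725 = 2·600 + 525; 600 = 1·525 + 75; 525 = 7·75 + 0), and 75 | 2175.
Extended Euclid: 2325·(3) + 1725·(-4) = 75. Scale by 29: x₀ = 87.
General solution x = x₀ + 23t; reducing mod 23 gives x = 18 (and y = -23).

18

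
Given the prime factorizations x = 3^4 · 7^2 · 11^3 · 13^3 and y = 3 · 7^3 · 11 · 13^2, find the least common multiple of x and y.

81243243081

max exponent per prime: 3^4 · 7^3 · 11^3 · 13^3 = 81243243081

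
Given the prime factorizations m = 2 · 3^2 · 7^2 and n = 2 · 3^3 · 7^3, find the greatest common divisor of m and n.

882

min exponent per shared prime: 2 · 3^2 · 7^2 = 882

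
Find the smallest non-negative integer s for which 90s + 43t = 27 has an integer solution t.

Reduce mod 43: 90s ≡ 27 (mod 43). With g = gcd(90, 43) = 1 dividing 27, divide through: 90s ≡ 27 (mod 43).
Since gcd(90, 43) = 1, s ≡ 27·(90)⁻¹ ≡ 39 (mod 43). Smallest non-negative: 39.

39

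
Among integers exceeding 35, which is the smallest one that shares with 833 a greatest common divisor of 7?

gcd(x, 833) = 7 forces 7 | x; write x = 7s. Then gcd(7s, 7·119) = 7·gcd(s, 119), so need gcd(s, 119) = 1.
7s > 35 gives s ≥ 6. The least s ≥ 6 coprime to 119 is 6, so x = 7·6 = 42.

42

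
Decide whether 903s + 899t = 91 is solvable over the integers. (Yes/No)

Yes

By Bézout, 903s + 899t = 91 has integer solutions iff gcd(903, 899) | 91.
Euclid: 903 = 1·899 + 4; 899 = 224·4 + 3; 4 = 1·3 + 1; 3 = 3·1 + 0. gcd = 1; 91 mod 1 = 0. Yes.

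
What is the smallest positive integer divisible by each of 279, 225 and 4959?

279 = 3² · 31; 225 = 3² · 5²; 4959 = 3² · 19 · 29
lcm takes max exponent of each prime: 3² · 5² · 19 · 29 · 31 = 3843225

3843225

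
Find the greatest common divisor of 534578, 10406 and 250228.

242

534578 = 2 · 11² · 47²; 10406 = 2 · 11² · 43; 250228 = 2² · 11³ · 47
gcd takes min exponent of each prime: 2 · 11² = 242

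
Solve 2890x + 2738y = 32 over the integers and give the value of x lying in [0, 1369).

gcd(2890, 2738) = 2 (Euclid: 2890 = 1·2738 + 152; 2738 = 18·152 + 2; 152 = 76·2 + 0), and 2 | 32.
Extended Euclid: 2890·(-18) + 2738·(19) = 2. Scale by 16: x₀ = -288.
General solution x = x₀ + 1369t; reducing mod 1369 gives x = 1081 (and y = -1141).

1081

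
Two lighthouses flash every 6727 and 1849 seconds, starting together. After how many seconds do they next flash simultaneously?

gcd first: 6727 = 3·1849 + 1180; 1849 = 1·1180 + 669; 1180 = 1·669 + 511; 669 = 1·511 + 158; 511 = 3·158 + 37; 158 = 4·37 + 10; 37 = 3·10 + 7; 10 = 1·7 + 3; 7 = 2·3 + 1; 3 = 3·1 + 0 → gcd = 1
lcm = 6727·1849/gcd = 12438223/1 = 12438223

12438223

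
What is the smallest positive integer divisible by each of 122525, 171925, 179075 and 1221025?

355903145975

122525 = 5² · 13² · 29; 171925 = 5² · 13 · 23²; 179075 = 5² · 13 · 19 · 29; 1221025 = 5² · 13² · 17²
lcm takes max exponent of each prime: 5² · 13² · 17² · 19 · 23² · 29 = 355903145975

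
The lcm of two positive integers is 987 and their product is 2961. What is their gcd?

3

From gcd × lcm = pq: gcd = 2961 / 987 = 3.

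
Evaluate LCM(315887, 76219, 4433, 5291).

315887 = 11 · 13 · 47²; 76219 = 11 · 13² · 41; 4433 = 11 · 13 · 31; 5291 = 11 · 13 · 37
lcm takes max exponent of each prime: 11 · 13² · 31 · 37 · 41 · 47² = 193117833337

193117833337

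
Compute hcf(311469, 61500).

3

311469 = 3 · 47³
61500 = 2² · 3 · 5³ · 41
Common: 3 = 3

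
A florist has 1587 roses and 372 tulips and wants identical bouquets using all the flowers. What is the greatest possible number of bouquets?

Euclid: 1587 = 4·372 + 99; 372 = 3·99 + 75; 99 = 1·75 + 24; 75 = 3·24 + 3; 24 = 8·3 + 0. Last nonzero remainder: 3.

3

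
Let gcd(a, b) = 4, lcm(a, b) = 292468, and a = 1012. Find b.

1156

a·b = gcd·lcm = 4·292468 = 1169872, so b = 1169872/1012 = 1156.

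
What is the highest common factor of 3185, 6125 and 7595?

3185 = 5 · 7² · 13; 6125 = 5³ · 7²; 7595 = 5 · 7² · 31
gcd takes min exponent of each prime: 5 · 7² = 245

245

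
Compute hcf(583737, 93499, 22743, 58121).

gcd(583737, 93499): 583737 = 6·93499 + 22743; 93499 = 4·22743 + 2527; 22743 = 9·2527 + 0 → 2527
gcd(2527, 22743): 22743 = 9·2527 + 0 → 2527
gcd(2527, 58121): 58121 = 23·2527 + 0 → 2527

2527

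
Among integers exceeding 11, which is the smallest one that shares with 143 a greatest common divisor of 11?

143 = 11·13. Any k with gcd(k, 143) = 11 is a multiple of 11, say 11s, with s coprime to 13.
Need s > 11/11, so s ≥ 2. First s ≥ 2 with gcd(s, 13) = 1 is s = 2. Thus k = 11·2 = 22.

22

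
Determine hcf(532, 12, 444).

gcd(532, 12): 532 = 44·12 + 4; 12 = 3·4 + 0 → 4
gcd(4, 444): 444 = 111·4 + 0 → 4

4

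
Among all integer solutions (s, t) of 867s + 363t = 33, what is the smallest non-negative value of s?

Reduce mod 363: 867s ≡ 33 (mod 363). With g = gcd(867, 363) = 3 dividing 33, divide through: 289s ≡ 11 (mod 121).
Since gcd(289, 121) = 1, s ≡ 11·(289)⁻¹ ≡ 44 (mod 121). Smallest non-negative: 44.

44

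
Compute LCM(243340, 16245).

790611660

gcd first: 243340 = 14·16245 + 15910; 16245 = 1·15910 + 335; 15910 = 47·335 + 165; 335 = 2·165 + 5; 165 = 33·5 + 0 → gcd = 5
lcm = 243340·16245/gcd = 3953058300/5 = 790611660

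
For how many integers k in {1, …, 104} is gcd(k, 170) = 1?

170 = 2·5·17. Inclusion–exclusion on these primes:
104 − ⌊104/2⌋ − ⌊104/5⌋ − ⌊104/17⌋ + ⌊104/10⌋ + ⌊104/34⌋ + ⌊104/85⌋ − ⌊104/170⌋ = 40

40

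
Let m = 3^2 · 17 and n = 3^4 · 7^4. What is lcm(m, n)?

3306177

max exponent per prime: 3^4 · 7^4 · 17 = 3306177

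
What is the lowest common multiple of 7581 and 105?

7581 = 3 · 7 · 19²; 105 = 3 · 5 · 7
max exponents: 3 · 5 · 7 · 19² = 37905

37905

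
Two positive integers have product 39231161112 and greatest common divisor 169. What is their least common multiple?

Since gcd(u,v)·lcm(u,v) = uv, lcm = 39231161112/169 = 232137048.

232137048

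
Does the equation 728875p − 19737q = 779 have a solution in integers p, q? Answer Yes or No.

gcd(728875, 19737): 728875 = 36·19737 + 18343; 19737 = 1·18343 + 1394; 18343 = 13·1394 + 221; 1394 = 6·221 + 68; 221 = 3·68 + 17; 68 = 4·17 + 0 → 17
17 does not divide 779, so a solution does not exist.

No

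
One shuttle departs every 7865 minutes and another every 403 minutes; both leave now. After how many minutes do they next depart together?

243815

7865 = 5 · 11² · 13; 403 = 13 · 31
max exponents: 5 · 11² · 13 · 31 = 243815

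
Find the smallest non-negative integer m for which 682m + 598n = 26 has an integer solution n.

Euclid: 682 = 1·598 + 84; 598 = 7·84 + 10; 84 = 8·10 + 4; 10 = 2·4 + 2; 4 = 2·2 + 0 → gcd = 2; 26 = 2·13.
Back-substitution yields 682·(-121) + 598·(138) = 2, so one solution is m = -121·13 = -1573, n = 138·13 = 1794.
Solutions in m differ by 598/2 = 299; the one in [0, 299) is -1573 mod 299 = 221.

221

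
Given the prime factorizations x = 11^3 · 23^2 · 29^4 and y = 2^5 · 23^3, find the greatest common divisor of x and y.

529

min exponent per shared prime: 23^2 = 529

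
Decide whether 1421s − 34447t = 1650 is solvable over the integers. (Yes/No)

By Bézout, 1421s − 34447t = 1650 has integer solutions iff gcd(1421, 34447) | 1650.
Euclid: 34447 = 24·1421 + 343; 1421 = 4·343 + 49; 343 = 7·49 + 0. gcd = 49; 1650 mod 49 = 33. No.

No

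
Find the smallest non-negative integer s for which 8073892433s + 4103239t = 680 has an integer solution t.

207742

Euclid: 8073892433 = 1967·4103239 + 2821320; 4103239 = 1·2821320 + 1281919; 2821320 = 2·1281919 + 257482; 1281919 = 4·257482 + 251991; 257482 = 1·251991 + 5491; 251991 = 45·5491 + 4896; 5491 = 1·4896 + 595; 4896 = 8·595 + 136; 595 = 4·136 + 51; 136 = 2·51 + 34; 51 = 1·34 + 17; 34 = 2·17 + 0 → gcd = 17; 680 = 17·40.
Back-substitution yields 8073892433·(89672) + 4103239·(-176446481) = 17, so one solution is s = 89672·40 = 3586880, t = -176446481·40 = -7057859240.
Solutions in s differ by 4103239/17 = 241367; the one in [0, 241367) is 3586880 mod 241367 = 207742.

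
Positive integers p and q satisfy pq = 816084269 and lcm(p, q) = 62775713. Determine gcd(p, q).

13

From gcd × lcm = pq: gcd = 816084269 / 62775713 = 13.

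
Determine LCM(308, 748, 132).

lcm(308, 748) = 308·748/gcd = 230384/44 = 5236
lcm(5236, 132) = 5236·132/gcd = 691152/44 = 15708

15708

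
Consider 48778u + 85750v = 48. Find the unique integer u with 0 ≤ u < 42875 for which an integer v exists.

11091

Euclid: 85750 = 1·48778 + 36972; 48778 = 1·36972 + 11806; 36972 = 3·11806 + 1554; 11806 = 7·1554 + 928; 1554 = 1·928 + 626; 928 = 1·626 + 302; 626 = 2·302 + 22; 302 = 13·22 + 16; 22 = 1·16 + 6; 16 = 2·6 + 4; 6 = 1·4 + 2; 4 = 2·2 + 0 → gcd = 2; 48 = 2·24.
Back-substitution yields 48778·(-15616) + 85750·(8883) = 2, so one solution is u = -15616·24 = -374784, v = 8883·24 = 213192.
Solutions in u differ by 85750/2 = 42875; the one in [0, 42875) is -374784 mod 42875 = 11091.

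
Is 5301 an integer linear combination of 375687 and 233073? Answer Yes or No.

Yes

gcd(375687, 233073): 375687 = 1·233073 + 142614; 233073 = 1·142614 + 90459; 142614 = 1·90459 + 52155; 90459 = 1·52155 + 38304; 52155 = 1·38304 + 13851; 38304 = 2·13851 + 10602; 13851 = 1·10602 + 3249; 10602 = 3·3249 + 855; 3249 = 3·855 + 684; 855 = 1·684 + 171; 684 = 4·171 + 0 → 171
171 divides 5301, so a solution exists.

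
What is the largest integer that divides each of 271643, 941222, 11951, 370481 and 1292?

323

gcd(271643, 941222): 941222 = 3·271643 + 126293; 271643 = 2·126293 + 19057; 126293 = 6·19057 + 11951; 19057 = 1·11951 + 7106; 11951 = 1·7106 + 4845; 7106 = 1·4845 + 2261; 4845 = 2·2261 + 323; 2261 = 7·323 + 0 → 323
gcd(323, 11951): 11951 = 37·323 + 0 → 323
gcd(323, 370481): 370481 = 1147·323 + 0 → 323
gcd(323, 1292): 1292 = 4·323 + 0 → 323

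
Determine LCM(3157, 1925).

3157 = 7 · 11 · 41; 1925 = 5² · 7 · 11
max exponents: 5² · 7 · 11 · 41 = 78925

78925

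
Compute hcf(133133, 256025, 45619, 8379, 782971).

931

gcd(133133, 256025): 256025 = 1·133133 + 122892; 133133 = 1·122892 + 10241; 122892 = 12·10241 + 0 → 10241
gcd(10241, 45619): 45619 = 4·10241 + 4655; 10241 = 2·4655 + 931; 4655 = 5·931 + 0 → 931
gcd(931, 8379): 8379 = 9·931 + 0 → 931
gcd(931, 782971): 782971 = 841·931 + 0 → 931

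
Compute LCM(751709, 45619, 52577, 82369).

43528015590563

751709 = 7² · 23² · 29; 45619 = 7⁴ · 19; 52577 = 7² · 29 · 37; 82369 = 7² · 41²
lcm takes max exponent of each prime: 7⁴ · 19 · 23² · 29 · 37 · 41² = 43528015590563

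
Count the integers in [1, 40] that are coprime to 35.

28

Prime factors of 35: 5, 7. Count integers ≤ 40 divisible by none of them.
By inclusion–exclusion: 40 − ⌊40/5⌋ − ⌊40/7⌋ + ⌊40/35⌋ = 28.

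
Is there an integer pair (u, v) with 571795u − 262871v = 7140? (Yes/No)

Yes

gcd(571795, 262871): 571795 = 2·262871 + 46053; 262871 = 5·46053 + 32606; 46053 = 1·32606 + 13447; 32606 = 2·13447 + 5712; 13447 = 2·5712 + 2023; 5712 = 2·2023 + 1666; 2023 = 1·1666 + 357; 1666 = 4·357 + 238; 357 = 1·238 + 119; 238 = 2·119 + 0 → 119
119 divides 7140, so a solution exists.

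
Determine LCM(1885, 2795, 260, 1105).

1885 = 5 · 13 · 29; 2795 = 5 · 13 · 43; 260 = 2² · 5 · 13; 1105 = 5 · 13 · 17
lcm takes max exponent of each prime: 2² · 5 · 13 · 17 · 29 · 43 = 5511740

5511740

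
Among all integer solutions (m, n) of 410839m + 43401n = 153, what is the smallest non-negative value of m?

gcd(410839, 43401) = 17 (Euclid: 410839 = 9·43401 + 20230; 43401 = 2·20230 + 2941; 20230 = 6·2941 + 2584; 2941 = 1·2584 + 357; 2584 = 7·357 + 85; 357 = 4·85 + 17; 85 = 5·17 + 0), and 17 | 153.
Extended Euclid: 410839·(-487) + 43401·(4610) = 17. Scale by 9: m₀ = -4383.
General solution m = m₀ + 2553t; reducing mod 2553 gives m = 723 (and n = -6844).

723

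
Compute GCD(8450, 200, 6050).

gcd(8450, 200): 8450 = 42·200 + 50; 200 = 4·50 + 0 → 50
gcd(50, 6050): 6050 = 121·50 + 0 → 50

50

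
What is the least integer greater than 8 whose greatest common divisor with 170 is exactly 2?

gcd(x, 170) = 2 forces 2 | x; write x = 2s. Then gcd(2s, 2·85) = 2·gcd(s, 85), so need gcd(s, 85) = 1.
2s > 8 gives s ≥ 5. The least s ≥ 5 coprime to 85 is 6, so x = 2·6 = 12.

12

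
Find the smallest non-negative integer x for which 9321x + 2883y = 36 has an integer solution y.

635

gcd(9321, 2883) = 3 (Euclid: 9321 = 3·2883 + 672; 2883 = 4·672 + 195; 672 = 3·195 + 87; 195 = 2·87 + 21; 87 = 4·21 + 3; 21 = 7·3 + 0), and 3 | 36.
Extended Euclid: 9321·(133) + 2883·(-430) = 3. Scale by 12: x₀ = 1596.
General solution x = x₀ + 961t; reducing mod 961 gives x = 635 (and y = -2053).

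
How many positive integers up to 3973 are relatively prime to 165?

1926

Prime factors of 165: 3, 5, 11. Count integers ≤ 3973 divisible by none of them.
By inclusion–exclusion: 3973 − ⌊3973/3⌋ − ⌊3973/5⌋ − ⌊3973/11⌋ + ⌊3973/15⌋ + ⌊3973/33⌋ + ⌊3973/55⌋ − ⌊3973/165⌋ = 1926.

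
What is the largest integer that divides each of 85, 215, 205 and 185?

gcd(85, 215): 215 = 2·85 + 45; 85 = 1·45 + 40; 45 = 1·40 + 5; 40 = 8·5 + 0 → 5
gcd(5, 205): 205 = 41·5 + 0 → 5
gcd(5, 185): 185 = 37·5 + 0 → 5

5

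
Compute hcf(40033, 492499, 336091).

931

gcd(40033, 492499): 492499 = 12·40033 + 12103; 40033 = 3·12103 + 3724; 12103 = 3·3724 + 931; 3724 = 4·931 + 0 → 931
gcd(931, 336091): 336091 = 361·931 + 0 → 931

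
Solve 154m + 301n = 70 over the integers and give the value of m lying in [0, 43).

20

gcd(154, 301) = 7 (Euclid: 301 = 1·154 + 147; 154 = 1·147 + 7; 147 = 21·7 + 0), and 7 | 70.
Extended Euclid: 154·(2) + 301·(-1) = 7. Scale by 10: m₀ = 20.
General solution m = m₀ + 43t; reducing mod 43 gives m = 20 (and n = -10).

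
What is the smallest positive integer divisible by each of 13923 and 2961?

gcd first: 13923 = 4·2961 + 2079; 2961 = 1·2079 + 882; 2079 = 2·882 + 315; 882 = 2·315 + 252; 315 = 1·252 + 63; 252 = 4·63 + 0 → gcd = 63
lcm = 13923·2961/gcd = 41226003/63 = 654381

654381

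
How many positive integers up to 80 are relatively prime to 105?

Prime factors of 105: 3, 5, 7. Count integers ≤ 80 divisible by none of them.
By inclusion–exclusion: 80 − ⌊80/3⌋ − ⌊80/5⌋ − ⌊80/7⌋ + ⌊80/15⌋ + ⌊80/21⌋ + ⌊80/35⌋ − ⌊80/105⌋ = 37.

37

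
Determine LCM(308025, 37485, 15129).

308025 = 3² · 5² · 37²; 37485 = 3² · 5 · 7² · 17; 15129 = 3² · 41²
lcm takes max exponent of each prime: 3² · 5² · 7² · 17 · 37² · 41² = 431319090825

431319090825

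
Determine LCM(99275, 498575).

gcd first: 498575 = 5·99275 + 2200; 99275 = 45·2200 + 275; 2200 = 8·275 + 0 → gcd = 275
lcm = 99275·498575/gcd = 49496033125/275 = 179985575

179985575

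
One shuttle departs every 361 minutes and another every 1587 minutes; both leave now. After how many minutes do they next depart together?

gcd first: 1587 = 4·361 + 143; 361 = 2·143 + 75; 143 = 1·75 + 68; 75 = 1·68 + 7; 68 = 9·7 + 5; 7 = 1·5 + 2; 5 = 2·2 + 1; 2 = 2·1 + 0 → gcd = 1
lcm = 361·1587/gcd = 572907/1 = 572907

572907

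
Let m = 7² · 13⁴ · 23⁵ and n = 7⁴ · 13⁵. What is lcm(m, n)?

max exponent per prime: 7⁴ · 13⁵ · 23⁵ = 5737835612699099

5737835612699099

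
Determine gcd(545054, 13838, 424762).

545054 = 2 · 17² · 23 · 41; 13838 = 2 · 11 · 17 · 37; 424762 = 2 · 13 · 17 · 31²
gcd takes min exponent of each prime: 2 · 17 = 34

34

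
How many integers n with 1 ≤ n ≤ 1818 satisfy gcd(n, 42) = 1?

Prime factors of 42: 2, 3, 7. Count integers ≤ 1818 divisible by none of them.
By inclusion–exclusion: 1818 − ⌊1818/2⌋ − ⌊1818/3⌋ − ⌊1818/7⌋ + ⌊1818/6⌋ + ⌊1818/14⌋ + ⌊1818/21⌋ − ⌊1818/42⌋ = 519.

519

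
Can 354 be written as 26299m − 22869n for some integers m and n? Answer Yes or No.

No

By Bézout, 26299m − 22869n = 354 has integer solutions iff gcd(26299, 22869) | 354.
Euclid: 26299 = 1·22869 + 3430; 22869 = 6·3430 + 2289; 3430 = 1·2289 + 1141; 2289 = 2·1141 + 7; 1141 = 163·7 + 0. gcd = 7; 354 mod 7 = 4. No.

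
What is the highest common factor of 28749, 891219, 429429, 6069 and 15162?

21

28749 = 3 · 7 · 37²; 891219 = 3 · 7 · 31 · 37²; 429429 = 3 · 7 · 11² · 13²; 6069 = 3 · 7 · 17²; 15162 = 2 · 3 · 7 · 19²
gcd takes min exponent of each prime: 3 · 7 = 21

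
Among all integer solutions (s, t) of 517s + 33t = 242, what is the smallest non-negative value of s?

2

gcd(517, 33) = 11 (Euclid: 517 = 15·33 + 22; 33 = 1·22 + 11; 22 = 2·11 + 0), and 11 | 242.
Extended Euclid: 517·(-1) + 33·(16) = 11. Scale by 22: s₀ = -22.
General solution s = s₀ + 3k; reducing mod 3 gives s = 2 (and t = -24).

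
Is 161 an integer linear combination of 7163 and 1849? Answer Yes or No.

By Bézout, 7163u + 1849v = 161 has integer solutions iff gcd(7163, 1849) | 161.
Euclid: 7163 = 3·1849 + 1616; 1849 = 1·1616 + 233; 1616 = 6·233 + 218; 233 = 1·218 + 15; 218 = 14·15 + 8; 15 = 1·8 + 7; 8 = 1·7 + 1; 7 = 7·1 + 0. gcd = 1; 161 mod 1 = 0. Yes.

Yes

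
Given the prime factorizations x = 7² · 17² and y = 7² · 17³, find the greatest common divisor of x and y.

14161

min exponent per shared prime: 7² · 17² = 14161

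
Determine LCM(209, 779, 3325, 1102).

209 = 11 · 19; 779 = 19 · 41; 3325 = 5² · 7 · 19; 1102 = 2 · 19 · 29
lcm takes max exponent of each prime: 2 · 5² · 7 · 11 · 19 · 29 · 41 = 86975350

86975350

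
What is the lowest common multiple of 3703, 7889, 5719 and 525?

3703 = 7 · 23²; 7889 = 7³ · 23; 5719 = 7 · 19 · 43; 525 = 3 · 5² · 7
lcm takes max exponent of each prime: 3 · 5² · 7³ · 19 · 23² · 43 = 11118164925

11118164925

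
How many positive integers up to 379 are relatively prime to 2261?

2261 = 7·17·19. Inclusion–exclusion on these primes:
379 − ⌊379/7⌋ − ⌊379/17⌋ − ⌊379/19⌋ + ⌊379/119⌋ + ⌊379/133⌋ + ⌊379/323⌋ − ⌊379/2261⌋ = 290

290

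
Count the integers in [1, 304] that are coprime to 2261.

2261 = 7·17·19. Inclusion–exclusion on these primes:
304 − ⌊304/7⌋ − ⌊304/17⌋ − ⌊304/19⌋ + ⌊304/119⌋ + ⌊304/133⌋ + ⌊304/323⌋ − ⌊304/2261⌋ = 232

232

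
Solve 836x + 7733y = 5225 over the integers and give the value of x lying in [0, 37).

Euclid: 7733 = 9·836 + 209; 836 = 4·209 + 0 → gcd = 209; 5225 = 209·25.
Back-substitution yields 836·(-9) + 7733·(1) = 209, so one solution is x = -9·25 = -225, y = 1·25 = 25.
Solutions in x differ by 7733/209 = 37; the one in [0, 37) is -225 mod 37 = 34.

34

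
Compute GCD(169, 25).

1

169 = 13²
25 = 5²
Common: 1 = 1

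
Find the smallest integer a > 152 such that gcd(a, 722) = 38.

190

722 = 38·19. Any a with gcd(a, 722) = 38 is a multiple of 38, say 38s, with s coprime to 19.
Need s > 152/38, so s ≥ 5. First s ≥ 5 with gcd(s, 19) = 1 is s = 5. Thus a = 38·5 = 190.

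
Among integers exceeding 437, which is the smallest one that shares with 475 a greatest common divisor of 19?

456

Multiples of 19 above 437: 19·24, 19·25, … . Need the cofactor coprime to 475/19 = 25.
Checking s = 24, 25, … the first with gcd(s, 25) = 1 is s = 24, giving 456.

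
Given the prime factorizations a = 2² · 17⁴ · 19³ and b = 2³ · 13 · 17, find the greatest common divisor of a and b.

min exponent per shared prime: 2² · 17 = 68

68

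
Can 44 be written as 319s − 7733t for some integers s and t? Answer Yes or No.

By Bézout, 319s − 7733t = 44 has integer solutions iff gcd(319, 7733) | 44.
Euclid: 7733 = 24·319 + 77; 319 = 4·77 + 11; 77 = 7·11 + 0. gcd = 11; 44 mod 11 = 0. Yes.

Yes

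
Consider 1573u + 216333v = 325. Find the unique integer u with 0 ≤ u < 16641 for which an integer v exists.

Reduce mod 216333: 1573u ≡ 325 (mod 216333). With g = gcd(1573, 216333) = 13 dividing 325, divide through: 121u ≡ 25 (mod 16641).
Since gcd(121, 16641) = 1, u ≡ 25·(121)⁻¹ ≡ 8527 (mod 16641). Smallest non-negative: 8527.

8527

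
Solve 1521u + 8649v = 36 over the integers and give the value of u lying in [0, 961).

762

Reduce mod 8649: 1521u ≡ 36 (mod 8649). With g = gcd(1521, 8649) = 9 dividing 36, divide through: 169u ≡ 4 (mod 961).
Since gcd(169, 961) = 1, u ≡ 4·(169)⁻¹ ≡ 762 (mod 961). Smallest non-negative: 762.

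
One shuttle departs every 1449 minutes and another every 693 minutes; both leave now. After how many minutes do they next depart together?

15939

gcd first: 1449 = 2·693 + 63; 693 = 11·63 + 0 → gcd = 63
lcm = 1449·693/gcd = 1004157/63 = 15939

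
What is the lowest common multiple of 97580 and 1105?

1268540

gcd first: 97580 = 88·1105 + 340; 1105 = 3·340 + 85; 340 = 4·85 + 0 → gcd = 85
lcm = 97580·1105/gcd = 107825900/85 = 1268540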